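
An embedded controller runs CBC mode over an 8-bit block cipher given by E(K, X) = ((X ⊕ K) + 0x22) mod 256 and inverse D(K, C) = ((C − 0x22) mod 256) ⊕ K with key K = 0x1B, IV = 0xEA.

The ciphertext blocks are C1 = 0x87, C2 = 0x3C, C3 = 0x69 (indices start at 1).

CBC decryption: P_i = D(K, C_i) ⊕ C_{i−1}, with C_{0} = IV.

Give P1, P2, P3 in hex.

P1: D(K, 0x87) = 0x7E; 0x7E ⊕ 0xEA = 0x94.
P2: D(K, 0x3C) = 0x01; 0x01 ⊕ 0x87 = 0x86.
P3: D(K, 0x69) = 0x5C; 0x5C ⊕ 0x3C = 0x60.

P1 = 0x94, P2 = 0x86, P3 = 0x60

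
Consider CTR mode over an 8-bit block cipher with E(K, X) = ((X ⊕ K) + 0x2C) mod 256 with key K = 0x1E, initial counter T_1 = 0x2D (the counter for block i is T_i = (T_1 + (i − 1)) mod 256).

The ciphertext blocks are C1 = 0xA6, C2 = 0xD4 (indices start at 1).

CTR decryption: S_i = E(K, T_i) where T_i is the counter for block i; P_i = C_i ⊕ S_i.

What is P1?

P1: T = 0x2D, S = E(K, T) = 0x5F; 0xA6 ⊕ 0x5F = 0xF9.

P1 = 0xF9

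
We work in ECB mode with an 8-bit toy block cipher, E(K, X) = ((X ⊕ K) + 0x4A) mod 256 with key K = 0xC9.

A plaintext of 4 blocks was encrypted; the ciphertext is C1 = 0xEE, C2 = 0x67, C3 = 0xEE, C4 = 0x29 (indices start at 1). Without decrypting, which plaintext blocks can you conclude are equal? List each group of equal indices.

ECB encrypts each block independently with the same key, so equal ciphertext blocks imply equal plaintext blocks.
C1 = C3 = 0xEE, so P1 = P3.

P1 = P3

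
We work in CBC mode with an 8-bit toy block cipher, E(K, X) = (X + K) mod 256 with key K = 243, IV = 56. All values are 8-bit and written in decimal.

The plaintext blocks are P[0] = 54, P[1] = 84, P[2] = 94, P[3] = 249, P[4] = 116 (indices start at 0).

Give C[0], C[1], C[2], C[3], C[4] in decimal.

C[0] = 1, C[1] = 72, C[2] = 9, C[3] = 227, C[4] = 138

CBC encryption: C_i = E(K, P_i ⊕ C_{i−1}), with C_{−1} = IV.
C[0]: P[0] ⊕ 56 = 14; E(K, 14) = 1.
C[1]: P[1] ⊕ 1 = 85; E(K, 85) = 72.
C[2]: P[2] ⊕ 72 = 22; E(K, 22) = 9.
C[3]: P[3] ⊕ 9 = 240; E(K, 240) = 227.
C[4]: P[4] ⊕ 227 = 151; E(K, 151) = 138.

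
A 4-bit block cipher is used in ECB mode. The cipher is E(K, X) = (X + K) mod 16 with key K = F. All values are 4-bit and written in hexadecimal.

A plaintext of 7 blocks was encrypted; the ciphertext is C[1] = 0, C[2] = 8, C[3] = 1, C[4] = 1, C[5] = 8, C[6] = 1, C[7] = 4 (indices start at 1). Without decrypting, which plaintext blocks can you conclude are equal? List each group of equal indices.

P[2] = P[5]; P[3] = P[4] = P[6]

ECB encrypts each block independently with the same key, so equal ciphertext blocks imply equal plaintext blocks.
C[2] = C[5] = 8, so P[2] = P[5].
C[3] = C[4] = C[6] = 1, so P[3] = P[4] = P[6].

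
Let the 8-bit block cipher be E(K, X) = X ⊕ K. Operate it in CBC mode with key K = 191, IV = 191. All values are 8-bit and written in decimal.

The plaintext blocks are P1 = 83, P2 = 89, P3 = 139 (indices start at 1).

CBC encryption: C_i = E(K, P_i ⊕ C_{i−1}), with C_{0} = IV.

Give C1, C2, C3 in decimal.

C1: P1 ⊕ 191 = 236; E(K, 236) = 83.
C2: P2 ⊕ 83 = 10; E(K, 10) = 181.
C3: P3 ⊕ 181 = 62; E(K, 62) = 129.

C1 = 83, C2 = 181, C3 = 129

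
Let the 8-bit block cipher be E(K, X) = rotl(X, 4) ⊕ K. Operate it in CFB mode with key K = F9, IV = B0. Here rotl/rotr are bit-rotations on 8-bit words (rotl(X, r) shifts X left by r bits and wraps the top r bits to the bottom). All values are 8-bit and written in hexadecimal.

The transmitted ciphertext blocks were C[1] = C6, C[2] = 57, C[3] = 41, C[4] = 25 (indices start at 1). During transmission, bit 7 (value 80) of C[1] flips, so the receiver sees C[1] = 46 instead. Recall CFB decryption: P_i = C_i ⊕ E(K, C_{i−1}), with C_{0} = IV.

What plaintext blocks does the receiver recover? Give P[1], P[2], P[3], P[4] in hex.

P[1] = B4, P[2] = CA, P[3] = CD, P[4] = C8

Only C[1] changed, to 46. In CFB, a change in C_i flips the same bit in P_i and garbles P_{i+1}. Decrypting the received ciphertext:
P[1]: E(K, B0) = F2; 46 ⊕ F2 = B4.
P[2]: E(K, 46) = 9D; 57 ⊕ 9D = CA.
P[3]: E(K, 57) = 8C; 41 ⊕ 8C = CD.
P[4]: E(K, 41) = ED; 25 ⊕ ED = C8.
Blocks that differ from the original plaintext: P[1], P[2].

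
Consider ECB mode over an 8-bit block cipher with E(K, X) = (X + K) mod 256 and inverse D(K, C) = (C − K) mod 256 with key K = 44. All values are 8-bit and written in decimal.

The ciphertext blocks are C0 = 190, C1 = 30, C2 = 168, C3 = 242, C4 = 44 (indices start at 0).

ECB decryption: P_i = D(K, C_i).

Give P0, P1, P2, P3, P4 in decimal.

P0 = 146, P1 = 242, P2 = 124, P3 = 198, P4 = 0

P0: D(K, 190) = 146.
P1: D(K, 30) = 242.
P2: D(K, 168) = 124.
P3: D(K, 242) = 198.
P4: D(K, 44) = 0.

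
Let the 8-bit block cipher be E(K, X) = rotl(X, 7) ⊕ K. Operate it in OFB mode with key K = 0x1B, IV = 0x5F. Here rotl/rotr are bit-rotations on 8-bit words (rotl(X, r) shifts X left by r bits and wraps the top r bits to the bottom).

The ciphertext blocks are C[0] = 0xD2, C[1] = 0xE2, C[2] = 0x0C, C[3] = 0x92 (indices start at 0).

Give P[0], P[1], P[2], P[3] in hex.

OFB decryption: S_i = E(K, S_{i−1}) with S_{−1} = IV; P_i = C_i ⊕ S_i.
P[0]: S = E(K, 0x5F) = 0xB4; 0xD2 ⊕ 0xB4 = 0x66.
P[1]: S = E(K, 0xB4) = 0x41; 0xE2 ⊕ 0x41 = 0xA3.
P[2]: S = E(K, 0x41) = 0xBB; 0x0C ⊕ 0xBB = 0xB7.
P[3]: S = E(K, 0xBB) = 0xC6; 0x92 ⊕ 0xC6 = 0x54.

P[0] = 0x66, P[1] = 0xA3, P[2] = 0xB7, P[3] = 0x54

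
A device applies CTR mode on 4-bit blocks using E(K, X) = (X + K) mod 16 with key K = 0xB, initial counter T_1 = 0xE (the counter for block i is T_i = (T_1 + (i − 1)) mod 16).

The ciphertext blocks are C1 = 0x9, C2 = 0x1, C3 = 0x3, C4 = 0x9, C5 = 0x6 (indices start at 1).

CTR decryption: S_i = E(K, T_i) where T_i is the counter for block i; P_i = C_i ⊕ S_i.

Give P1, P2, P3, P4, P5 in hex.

P1: T = 0xE, S = E(K, T) = 0x9; 0x9 ⊕ 0x9 = 0x0.
P2: T = 0xF, S = E(K, T) = 0xA; 0x1 ⊕ 0xA = 0xB.
P3: T = 0x0, S = E(K, T) = 0xB; 0x3 ⊕ 0xB = 0x8.
P4: T = 0x1, S = E(K, T) = 0xC; 0x9 ⊕ 0xC = 0x5.
P5: T = 0x2, S = E(K, T) = 0xD; 0x6 ⊕ 0xD = 0xB.

P1 = 0x0, P2 = 0xB, P3 = 0x8, P4 = 0x5, P5 = 0xB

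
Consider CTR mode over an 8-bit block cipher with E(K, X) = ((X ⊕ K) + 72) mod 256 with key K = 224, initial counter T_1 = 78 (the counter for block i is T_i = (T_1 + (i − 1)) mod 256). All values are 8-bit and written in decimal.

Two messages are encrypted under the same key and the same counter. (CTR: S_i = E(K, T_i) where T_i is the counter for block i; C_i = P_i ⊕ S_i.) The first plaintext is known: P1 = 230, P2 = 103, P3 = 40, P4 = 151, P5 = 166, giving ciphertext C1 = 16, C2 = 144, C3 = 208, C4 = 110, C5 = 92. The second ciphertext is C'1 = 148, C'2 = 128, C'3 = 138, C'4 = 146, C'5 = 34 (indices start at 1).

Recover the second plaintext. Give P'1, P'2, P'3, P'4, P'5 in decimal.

P'1 = 98, P'2 = 119, P'3 = 114, P'4 = 107, P'5 = 216

In CTR with a reused counter, both messages share the same keystream S_i, so C_i ⊕ C'_i = P_i ⊕ P'_i and thus P'_i = P_i ⊕ C_i ⊕ C'_i.
P'1: 230 ⊕ 16 ⊕ 148 = 98.
P'2: 103 ⊕ 144 ⊕ 128 = 119.
P'3: 40 ⊕ 208 ⊕ 138 = 114.
P'4: 151 ⊕ 110 ⊕ 146 = 107.
P'5: 166 ⊕ 92 ⊕ 34 = 216.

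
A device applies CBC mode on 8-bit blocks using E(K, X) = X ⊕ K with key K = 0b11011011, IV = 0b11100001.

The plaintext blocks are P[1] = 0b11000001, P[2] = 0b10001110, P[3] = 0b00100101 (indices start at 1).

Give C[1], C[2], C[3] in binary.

C[1] = 0b11111011, C[2] = 0b10101110, C[3] = 0b01010000

CBC encryption: C_i = E(K, P_i ⊕ C_{i−1}), with C_{0} = IV.
C[1]: P[1] ⊕ 0b11100001 = 0b00100000; E(K, 0b00100000) = 0b11111011.
C[2]: P[2] ⊕ 0b11111011 = 0b01110101; E(K, 0b01110101) = 0b10101110.
C[3]: P[3] ⊕ 0b10101110 = 0b10001011; E(K, 0b10001011) = 0b01010000.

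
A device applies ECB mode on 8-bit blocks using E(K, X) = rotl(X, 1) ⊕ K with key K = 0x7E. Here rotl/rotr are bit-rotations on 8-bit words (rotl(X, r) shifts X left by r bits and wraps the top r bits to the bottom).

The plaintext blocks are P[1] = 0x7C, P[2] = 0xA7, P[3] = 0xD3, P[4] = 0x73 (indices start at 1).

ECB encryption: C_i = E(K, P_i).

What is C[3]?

C[3]: E(K, 0xD3) = 0xD9.

C[3] = 0xD9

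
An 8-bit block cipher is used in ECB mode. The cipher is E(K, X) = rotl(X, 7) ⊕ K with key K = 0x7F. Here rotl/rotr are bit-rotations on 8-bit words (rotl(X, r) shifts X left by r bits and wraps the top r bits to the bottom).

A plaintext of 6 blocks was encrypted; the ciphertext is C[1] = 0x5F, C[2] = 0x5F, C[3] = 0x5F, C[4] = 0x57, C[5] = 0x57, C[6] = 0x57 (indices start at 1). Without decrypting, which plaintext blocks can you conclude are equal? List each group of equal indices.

ECB encrypts each block independently with the same key, so equal ciphertext blocks imply equal plaintext blocks.
C[1] = C[2] = C[3] = 0x5F, so P[1] = P[2] = P[3].
C[4] = C[5] = C[6] = 0x57, so P[4] = P[5] = P[6].

P[1] = P[2] = P[3]; P[4] = P[5] = P[6]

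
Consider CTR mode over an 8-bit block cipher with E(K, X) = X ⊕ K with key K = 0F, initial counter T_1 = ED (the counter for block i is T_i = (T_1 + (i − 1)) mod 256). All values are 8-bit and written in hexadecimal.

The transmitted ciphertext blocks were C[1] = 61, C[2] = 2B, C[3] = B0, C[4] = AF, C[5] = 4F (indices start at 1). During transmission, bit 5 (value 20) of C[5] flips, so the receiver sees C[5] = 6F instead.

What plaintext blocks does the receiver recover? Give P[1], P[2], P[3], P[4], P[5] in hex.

CTR decryption: S_i = E(K, T_i) where T_i is the counter for block i; P_i = C_i ⊕ S_i.
Only C[5] changed, to 6F. In CTR, a change in C_i flips the same bit in P_i only; the keystream is unaffected. Decrypting the received ciphertext:
P[1]: T = ED, S = E(K, T) = E2; 61 ⊕ E2 = 83.
P[2]: T = EE, S = E(K, T) = E1; 2B ⊕ E1 = CA.
P[3]: T = EF, S = E(K, T) = E0; B0 ⊕ E0 = 50.
P[4]: T = F0, S = E(K, T) = FF; AF ⊕ FF = 50.
P[5]: T = F1, S = E(K, T) = FE; 6F ⊕ FE = 91.
Blocks that differ from the original plaintext: P[5].

P[1] = 83, P[2] = CA, P[3] = 50, P[4] = 50, P[5] = 91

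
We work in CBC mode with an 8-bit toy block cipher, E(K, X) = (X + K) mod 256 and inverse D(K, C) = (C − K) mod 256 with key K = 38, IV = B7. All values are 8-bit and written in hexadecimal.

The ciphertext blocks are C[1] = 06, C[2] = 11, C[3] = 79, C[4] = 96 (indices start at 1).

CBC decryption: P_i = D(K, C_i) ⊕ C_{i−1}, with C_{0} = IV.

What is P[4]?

P[4] = 27

P[4]: D(K, 96) = 5E; 5E ⊕ 79 = 27.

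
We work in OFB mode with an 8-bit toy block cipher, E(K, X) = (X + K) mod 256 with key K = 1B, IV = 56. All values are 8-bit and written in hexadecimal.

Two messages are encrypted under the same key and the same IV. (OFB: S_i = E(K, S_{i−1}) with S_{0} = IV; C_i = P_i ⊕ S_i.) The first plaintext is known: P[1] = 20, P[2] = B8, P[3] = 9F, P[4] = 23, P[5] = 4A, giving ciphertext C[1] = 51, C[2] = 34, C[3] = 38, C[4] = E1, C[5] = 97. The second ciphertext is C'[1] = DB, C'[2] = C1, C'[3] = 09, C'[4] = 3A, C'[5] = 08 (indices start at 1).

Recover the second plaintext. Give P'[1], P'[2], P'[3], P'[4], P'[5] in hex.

In OFB with a reused IV, both messages share the same keystream S_i, so C_i ⊕ C'_i = P_i ⊕ P'_i and thus P'_i = P_i ⊕ C_i ⊕ C'_i.
P'[1]: 20 ⊕ 51 ⊕ DB = AA.
P'[2]: B8 ⊕ 34 ⊕ C1 = 4D.
P'[3]: 9F ⊕ 38 ⊕ 09 = AE.
P'[4]: 23 ⊕ E1 ⊕ 3A = F8.
P'[5]: 4A ⊕ 97 ⊕ 08 = D5.

P'[1] = AA, P'[2] = 4D, P'[3] = AE, P'[4] = F8, P'[5] = D5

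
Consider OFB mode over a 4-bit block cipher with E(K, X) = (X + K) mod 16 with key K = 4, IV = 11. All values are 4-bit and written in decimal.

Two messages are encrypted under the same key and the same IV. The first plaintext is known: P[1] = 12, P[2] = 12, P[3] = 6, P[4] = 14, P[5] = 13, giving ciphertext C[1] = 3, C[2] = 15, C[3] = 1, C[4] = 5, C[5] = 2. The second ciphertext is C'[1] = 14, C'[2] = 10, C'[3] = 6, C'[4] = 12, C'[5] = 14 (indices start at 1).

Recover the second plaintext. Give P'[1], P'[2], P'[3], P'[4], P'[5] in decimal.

P'[1] = 1, P'[2] = 9, P'[3] = 1, P'[4] = 7, P'[5] = 1

In OFB with a reused IV, both messages share the same keystream S_i, so C_i ⊕ C'_i = P_i ⊕ P'_i and thus P'_i = P_i ⊕ C_i ⊕ C'_i.
P'[1]: 12 ⊕ 3 ⊕ 14 = 1.
P'[2]: 12 ⊕ 15 ⊕ 10 = 9.
P'[3]: 6 ⊕ 1 ⊕ 6 = 1.
P'[4]: 14 ⊕ 5 ⊕ 12 = 7.
P'[5]: 13 ⊕ 2 ⊕ 14 = 1.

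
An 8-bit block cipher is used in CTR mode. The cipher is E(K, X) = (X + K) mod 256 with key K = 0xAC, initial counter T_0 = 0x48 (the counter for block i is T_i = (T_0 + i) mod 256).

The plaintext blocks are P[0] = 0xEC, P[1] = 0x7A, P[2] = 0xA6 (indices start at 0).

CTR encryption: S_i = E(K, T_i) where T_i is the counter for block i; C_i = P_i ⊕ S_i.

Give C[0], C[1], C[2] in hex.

C[0]: T = 0x48, S = E(K, T) = 0xF4; 0xEC ⊕ 0xF4 = 0x18.
C[1]: T = 0x49, S = E(K, T) = 0xF5; 0x7A ⊕ 0xF5 = 0x8F.
C[2]: T = 0x4A, S = E(K, T) = 0xF6; 0xA6 ⊕ 0xF6 = 0x50.

C[0] = 0x18, C[1] = 0x8F, C[2] = 0x50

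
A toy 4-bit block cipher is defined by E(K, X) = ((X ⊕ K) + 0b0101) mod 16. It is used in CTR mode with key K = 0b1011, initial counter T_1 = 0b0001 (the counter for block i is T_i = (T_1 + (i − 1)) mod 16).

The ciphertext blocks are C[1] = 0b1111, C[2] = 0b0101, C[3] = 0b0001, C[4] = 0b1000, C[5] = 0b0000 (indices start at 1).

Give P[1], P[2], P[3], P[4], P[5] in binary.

CTR decryption: S_i = E(K, T_i) where T_i is the counter for block i; P_i = C_i ⊕ S_i.
P[1]: T = 0b0001, S = E(K, T) = 0b1111; 0b1111 ⊕ 0b1111 = 0b0000.
P[2]: T = 0b0010, S = E(K, T) = 0b1110; 0b0101 ⊕ 0b1110 = 0b1011.
P[3]: T = 0b0011, S = E(K, T) = 0b1101; 0b0001 ⊕ 0b1101 = 0b1100.
P[4]: T = 0b0100, S = E(K, T) = 0b0100; 0b1000 ⊕ 0b0100 = 0b1100.
P[5]: T = 0b0101, S = E(K, T) = 0b0011; 0b0000 ⊕ 0b0011 = 0b0011.

P[1] = 0b0000, P[2] = 0b1011, P[3] = 0b1100, P[4] = 0b1100, P[5] = 0b0011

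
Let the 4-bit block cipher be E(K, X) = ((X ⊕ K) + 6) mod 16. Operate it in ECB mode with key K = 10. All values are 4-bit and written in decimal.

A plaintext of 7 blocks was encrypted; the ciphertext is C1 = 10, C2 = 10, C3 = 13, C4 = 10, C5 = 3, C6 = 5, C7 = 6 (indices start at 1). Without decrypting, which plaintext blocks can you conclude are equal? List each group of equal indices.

ECB encrypts each block independently with the same key, so equal ciphertext blocks imply equal plaintext blocks.
C1 = C2 = C4 = 10, so P1 = P2 = P4.

P1 = P2 = P4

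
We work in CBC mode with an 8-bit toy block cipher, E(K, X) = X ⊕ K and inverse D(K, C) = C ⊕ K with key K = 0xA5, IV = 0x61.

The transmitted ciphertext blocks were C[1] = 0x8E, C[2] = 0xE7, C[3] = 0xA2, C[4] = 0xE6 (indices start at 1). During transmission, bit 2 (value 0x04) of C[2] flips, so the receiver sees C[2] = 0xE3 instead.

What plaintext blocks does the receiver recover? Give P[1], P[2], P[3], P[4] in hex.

P[1] = 0x4A, P[2] = 0xC8, P[3] = 0xE4, P[4] = 0xE1

CBC decryption: P_i = D(K, C_i) ⊕ C_{i−1}, with C_{0} = IV.
Only C[2] changed, to 0xE3. In CBC, a change in C_i garbles P_i and flips the same bit in P_{i+1}. Decrypting the received ciphertext:
P[1]: D(K, 0x8E) = 0x2B; 0x2B ⊕ 0x61 = 0x4A.
P[2]: D(K, 0xE3) = 0x46; 0x46 ⊕ 0x8E = 0xC8.
P[3]: D(K, 0xA2) = 0x07; 0x07 ⊕ 0xE3 = 0xE4.
P[4]: D(K, 0xE6) = 0x43; 0x43 ⊕ 0xA2 = 0xE1.
Blocks that differ from the original plaintext: P[2], P[3].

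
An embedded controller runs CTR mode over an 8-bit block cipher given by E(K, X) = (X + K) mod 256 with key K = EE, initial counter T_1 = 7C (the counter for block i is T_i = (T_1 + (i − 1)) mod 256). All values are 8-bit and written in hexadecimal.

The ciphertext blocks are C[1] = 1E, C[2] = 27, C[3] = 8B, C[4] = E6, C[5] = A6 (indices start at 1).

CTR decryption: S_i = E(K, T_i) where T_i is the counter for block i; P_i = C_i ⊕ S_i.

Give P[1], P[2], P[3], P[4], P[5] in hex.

P[1] = 74, P[2] = 4C, P[3] = E7, P[4] = 8B, P[5] = C8

P[1]: T = 7C, S = E(K, T) = 6A; 1E ⊕ 6A = 74.
P[2]: T = 7D, S = E(K, T) = 6B; 27 ⊕ 6B = 4C.
P[3]: T = 7E, S = E(K, T) = 6C; 8B ⊕ 6C = E7.
P[4]: T = 7F, S = E(K, T) = 6D; E6 ⊕ 6D = 8B.
P[5]: T = 80, S = E(K, T) = 6E; A6 ⊕ 6E = C8.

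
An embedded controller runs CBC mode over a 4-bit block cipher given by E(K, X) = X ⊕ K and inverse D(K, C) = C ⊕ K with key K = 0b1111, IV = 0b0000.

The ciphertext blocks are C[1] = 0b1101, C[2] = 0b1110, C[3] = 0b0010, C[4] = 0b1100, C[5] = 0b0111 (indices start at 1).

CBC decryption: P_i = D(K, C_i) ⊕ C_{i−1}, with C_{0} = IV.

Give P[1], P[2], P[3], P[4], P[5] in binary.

P[1] = 0b0010, P[2] = 0b1100, P[3] = 0b0011, P[4] = 0b0001, P[5] = 0b0100

P[1]: D(K, 0b1101) = 0b0010; 0b0010 ⊕ 0b0000 = 0b0010.
P[2]: D(K, 0b1110) = 0b0001; 0b0001 ⊕ 0b1101 = 0b1100.
P[3]: D(K, 0b0010) = 0b1101; 0b1101 ⊕ 0b1110 = 0b0011.
P[4]: D(K, 0b1100) = 0b0011; 0b0011 ⊕ 0b0010 = 0b0001.
P[5]: D(K, 0b0111) = 0b1000; 0b1000 ⊕ 0b1100 = 0b0100.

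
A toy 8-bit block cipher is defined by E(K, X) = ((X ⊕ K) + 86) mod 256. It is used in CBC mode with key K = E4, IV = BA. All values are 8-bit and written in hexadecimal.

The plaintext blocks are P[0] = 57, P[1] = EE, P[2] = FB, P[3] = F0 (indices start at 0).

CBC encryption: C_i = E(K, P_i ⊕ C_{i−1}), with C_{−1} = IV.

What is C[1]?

C[1] = 0B

C[0]: P[0] ⊕ BA = ED; E(K, ED) = 8F.
C[1]: P[1] ⊕ 8F = 61; E(K, 61) = 0B.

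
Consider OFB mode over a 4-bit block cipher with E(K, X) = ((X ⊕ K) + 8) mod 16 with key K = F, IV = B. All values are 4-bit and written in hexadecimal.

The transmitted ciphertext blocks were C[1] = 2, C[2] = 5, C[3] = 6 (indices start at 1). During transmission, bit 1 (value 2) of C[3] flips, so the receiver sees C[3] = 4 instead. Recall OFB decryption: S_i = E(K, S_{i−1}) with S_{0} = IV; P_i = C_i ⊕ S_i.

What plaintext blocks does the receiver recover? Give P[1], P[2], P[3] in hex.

Only C[3] changed, to 4. In OFB, a change in C_i flips the same bit in P_i only; the keystream is unaffected. Decrypting the received ciphertext:
P[1]: S = E(K, B) = C; 2 ⊕ C = E.
P[2]: S = E(K, C) = B; 5 ⊕ B = E.
P[3]: S = E(K, B) = C; 4 ⊕ C = 8.
Blocks that differ from the original plaintext: P[3].

P[1] = E, P[2] = E, P[3] = 8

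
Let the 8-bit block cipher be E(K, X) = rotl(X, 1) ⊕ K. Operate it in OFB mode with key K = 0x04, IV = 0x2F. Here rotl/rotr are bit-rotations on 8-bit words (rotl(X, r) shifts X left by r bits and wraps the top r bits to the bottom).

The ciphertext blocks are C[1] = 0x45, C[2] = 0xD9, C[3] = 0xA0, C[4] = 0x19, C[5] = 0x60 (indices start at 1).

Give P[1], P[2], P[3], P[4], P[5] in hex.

P[1] = 0x1F, P[2] = 0x69, P[3] = 0xC5, P[4] = 0xD7, P[5] = 0xF9

OFB decryption: S_i = E(K, S_{i−1}) with S_{0} = IV; P_i = C_i ⊕ S_i.
P[1]: S = E(K, 0x2F) = 0x5A; 0x45 ⊕ 0x5A = 0x1F.
P[2]: S = E(K, 0x5A) = 0xB0; 0xD9 ⊕ 0xB0 = 0x69.
P[3]: S = E(K, 0xB0) = 0x65; 0xA0 ⊕ 0x65 = 0xC5.
P[4]: S = E(K, 0x65) = 0xCE; 0x19 ⊕ 0xCE = 0xD7.
P[5]: S = E(K, 0xCE) = 0x99; 0x60 ⊕ 0x99 = 0xF9.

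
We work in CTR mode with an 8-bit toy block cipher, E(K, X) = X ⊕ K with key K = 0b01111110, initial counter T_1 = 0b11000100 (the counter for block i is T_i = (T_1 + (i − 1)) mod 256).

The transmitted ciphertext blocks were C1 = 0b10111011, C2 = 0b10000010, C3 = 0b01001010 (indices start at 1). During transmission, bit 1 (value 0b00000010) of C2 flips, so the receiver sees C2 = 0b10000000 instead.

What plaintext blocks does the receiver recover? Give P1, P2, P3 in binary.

P1 = 0b00000001, P2 = 0b00111011, P3 = 0b11110010

CTR decryption: S_i = E(K, T_i) where T_i is the counter for block i; P_i = C_i ⊕ S_i.
Only C2 changed, to 0b10000000. In CTR, a change in C_i flips the same bit in P_i only; the keystream is unaffected. Decrypting the received ciphertext:
P1: T = 0b11000100, S = E(K, T) = 0b10111010; 0b10111011 ⊕ 0b10111010 = 0b00000001.
P2: T = 0b11000101, S = E(K, T) = 0b10111011; 0b10000000 ⊕ 0b10111011 = 0b00111011.
P3: T = 0b11000110, S = E(K, T) = 0b10111000; 0b01001010 ⊕ 0b10111000 = 0b11110010.
Blocks that differ from the original plaintext: P2.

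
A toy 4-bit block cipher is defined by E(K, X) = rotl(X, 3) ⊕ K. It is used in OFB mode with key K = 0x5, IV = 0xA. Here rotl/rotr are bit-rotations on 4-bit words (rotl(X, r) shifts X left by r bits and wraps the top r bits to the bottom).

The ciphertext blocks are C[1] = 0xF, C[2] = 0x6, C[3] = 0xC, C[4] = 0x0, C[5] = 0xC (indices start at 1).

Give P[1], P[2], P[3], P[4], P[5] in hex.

OFB decryption: S_i = E(K, S_{i−1}) with S_{0} = IV; P_i = C_i ⊕ S_i.
P[1]: S = E(K, 0xA) = 0x0; 0xF ⊕ 0x0 = 0xF.
P[2]: S = E(K, 0x0) = 0x5; 0x6 ⊕ 0x5 = 0x3.
P[3]: S = E(K, 0x5) = 0xF; 0xC ⊕ 0xF = 0x3.
P[4]: S = E(K, 0xF) = 0xA; 0x0 ⊕ 0xA = 0xA.
P[5]: S = E(K, 0xA) = 0x0; 0xC ⊕ 0x0 = 0xC.

P[1] = 0xF, P[2] = 0x3, P[3] = 0x3, P[4] = 0xA, P[5] = 0xC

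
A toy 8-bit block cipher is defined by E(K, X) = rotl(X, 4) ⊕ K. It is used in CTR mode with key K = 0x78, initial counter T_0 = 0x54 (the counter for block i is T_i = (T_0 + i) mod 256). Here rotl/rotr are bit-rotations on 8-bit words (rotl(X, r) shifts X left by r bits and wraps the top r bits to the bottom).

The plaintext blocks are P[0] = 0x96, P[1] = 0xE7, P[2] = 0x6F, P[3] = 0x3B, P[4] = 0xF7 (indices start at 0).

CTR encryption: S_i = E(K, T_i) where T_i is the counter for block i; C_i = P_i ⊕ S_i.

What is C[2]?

C[2] = 0x72

C[0]: T = 0x54, S = E(K, T) = 0x3D; 0x96 ⊕ 0x3D = 0xAB.
C[1]: T = 0x55, S = E(K, T) = 0x2D; 0xE7 ⊕ 0x2D = 0xCA.
C[2]: T = 0x56, S = E(K, T) = 0x1D; 0x6F ⊕ 0x1D = 0x72.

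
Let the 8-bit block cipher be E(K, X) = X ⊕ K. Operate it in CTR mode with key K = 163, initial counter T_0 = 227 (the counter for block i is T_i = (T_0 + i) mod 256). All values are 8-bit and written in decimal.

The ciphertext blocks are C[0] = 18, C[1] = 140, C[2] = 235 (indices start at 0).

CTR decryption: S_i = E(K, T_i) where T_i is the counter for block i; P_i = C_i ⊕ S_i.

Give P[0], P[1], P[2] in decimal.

P[0]: T = 227, S = E(K, T) = 64; 18 ⊕ 64 = 82.
P[1]: T = 228, S = E(K, T) = 71; 140 ⊕ 71 = 203.
P[2]: T = 229, S = E(K, T) = 70; 235 ⊕ 70 = 173.

P[0] = 82, P[1] = 203, P[2] = 173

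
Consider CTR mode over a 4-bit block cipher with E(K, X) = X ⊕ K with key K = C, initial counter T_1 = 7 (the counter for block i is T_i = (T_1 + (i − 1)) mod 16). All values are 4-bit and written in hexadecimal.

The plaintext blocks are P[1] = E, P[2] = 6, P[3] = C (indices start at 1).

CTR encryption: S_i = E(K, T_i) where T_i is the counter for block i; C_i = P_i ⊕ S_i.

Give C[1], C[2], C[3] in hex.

C[1]: T = 7, S = E(K, T) = B; E ⊕ B = 5.
C[2]: T = 8, S = E(K, T) = 4; 6 ⊕ 4 = 2.
C[3]: T = 9, S = E(K, T) = 5; C ⊕ 5 = 9.

C[1] = 5, C[2] = 2, C[3] = 9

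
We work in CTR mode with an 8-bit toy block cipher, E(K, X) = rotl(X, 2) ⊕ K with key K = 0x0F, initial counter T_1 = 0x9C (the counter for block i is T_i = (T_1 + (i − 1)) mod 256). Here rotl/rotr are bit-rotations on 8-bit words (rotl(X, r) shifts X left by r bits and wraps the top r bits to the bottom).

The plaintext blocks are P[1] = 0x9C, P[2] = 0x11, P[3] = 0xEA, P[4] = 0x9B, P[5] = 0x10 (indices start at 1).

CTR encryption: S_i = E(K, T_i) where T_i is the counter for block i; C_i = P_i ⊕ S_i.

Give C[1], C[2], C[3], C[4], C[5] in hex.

C[1]: T = 0x9C, S = E(K, T) = 0x7D; 0x9C ⊕ 0x7D = 0xE1.
C[2]: T = 0x9D, S = E(K, T) = 0x79; 0x11 ⊕ 0x79 = 0x68.
C[3]: T = 0x9E, S = E(K, T) = 0x75; 0xEA ⊕ 0x75 = 0x9F.
C[4]: T = 0x9F, S = E(K, T) = 0x71; 0x9B ⊕ 0x71 = 0xEA.
C[5]: T = 0xA0, S = E(K, T) = 0x8D; 0x10 ⊕ 0x8D = 0x9D.

C[1] = 0xE1, C[2] = 0x68, C[3] = 0x9F, C[4] = 0xEA, C[5] = 0x9D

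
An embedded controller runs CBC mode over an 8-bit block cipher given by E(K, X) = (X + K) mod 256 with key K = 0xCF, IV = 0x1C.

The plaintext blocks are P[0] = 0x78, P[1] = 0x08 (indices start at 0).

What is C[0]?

C[0] = 0x33

CBC encryption: C_i = E(K, P_i ⊕ C_{i−1}), with C_{−1} = IV.
C[0]: P[0] ⊕ 0x1C = 0x64; E(K, 0x64) = 0x33.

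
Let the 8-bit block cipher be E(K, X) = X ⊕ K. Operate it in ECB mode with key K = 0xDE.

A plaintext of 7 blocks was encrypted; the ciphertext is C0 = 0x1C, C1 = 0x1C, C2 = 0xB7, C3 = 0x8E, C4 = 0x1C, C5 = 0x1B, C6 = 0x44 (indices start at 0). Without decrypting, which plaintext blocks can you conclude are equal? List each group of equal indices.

ECB encrypts each block independently with the same key, so equal ciphertext blocks imply equal plaintext blocks.
C0 = C1 = C4 = 0x1C, so P0 = P1 = P4.

P0 = P1 = P4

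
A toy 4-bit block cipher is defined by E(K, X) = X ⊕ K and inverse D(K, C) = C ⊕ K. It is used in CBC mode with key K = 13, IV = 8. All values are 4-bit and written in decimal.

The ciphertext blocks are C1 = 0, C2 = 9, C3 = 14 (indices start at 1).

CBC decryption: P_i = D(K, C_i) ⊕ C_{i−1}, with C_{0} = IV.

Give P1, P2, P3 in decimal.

P1: D(K, 0) = 13; 13 ⊕ 8 = 5.
P2: D(K, 9) = 4; 4 ⊕ 0 = 4.
P3: D(K, 14) = 3; 3 ⊕ 9 = 10.

P1 = 5, P2 = 4, P3 = 10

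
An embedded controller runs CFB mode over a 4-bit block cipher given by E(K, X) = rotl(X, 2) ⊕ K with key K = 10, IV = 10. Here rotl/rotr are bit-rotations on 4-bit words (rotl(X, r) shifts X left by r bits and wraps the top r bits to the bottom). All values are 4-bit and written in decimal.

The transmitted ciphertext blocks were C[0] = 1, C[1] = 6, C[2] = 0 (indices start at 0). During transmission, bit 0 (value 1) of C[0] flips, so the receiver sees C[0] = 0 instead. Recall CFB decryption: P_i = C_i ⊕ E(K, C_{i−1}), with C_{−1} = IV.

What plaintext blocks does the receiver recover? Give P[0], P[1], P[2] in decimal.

P[0] = 0, P[1] = 12, P[2] = 3

Only C[0] changed, to 0. In CFB, a change in C_i flips the same bit in P_i and garbles P_{i+1}. Decrypting the received ciphertext:
P[0]: E(K, 10) = 0; 0 ⊕ 0 = 0.
P[1]: E(K, 0) = 10; 6 ⊕ 10 = 12.
P[2]: E(K, 6) = 3; 0 ⊕ 3 = 3.
Blocks that differ from the original plaintext: P[0], P[1].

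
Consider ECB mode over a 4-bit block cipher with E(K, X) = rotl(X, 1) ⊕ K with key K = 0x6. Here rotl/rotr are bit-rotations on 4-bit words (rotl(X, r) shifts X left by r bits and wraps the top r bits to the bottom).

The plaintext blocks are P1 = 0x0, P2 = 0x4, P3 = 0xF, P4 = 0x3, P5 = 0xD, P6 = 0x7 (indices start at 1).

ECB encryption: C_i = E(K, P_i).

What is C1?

C1 = 0x6

C1: E(K, 0x0) = 0x6.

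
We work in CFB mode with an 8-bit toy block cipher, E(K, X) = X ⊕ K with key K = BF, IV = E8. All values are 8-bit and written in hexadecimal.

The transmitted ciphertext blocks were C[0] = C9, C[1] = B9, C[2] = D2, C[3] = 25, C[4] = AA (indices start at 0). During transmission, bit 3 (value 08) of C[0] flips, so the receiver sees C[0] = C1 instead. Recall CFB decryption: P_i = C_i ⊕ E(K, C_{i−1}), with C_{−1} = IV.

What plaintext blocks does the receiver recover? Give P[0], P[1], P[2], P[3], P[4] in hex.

P[0] = 96, P[1] = C7, P[2] = D4, P[3] = 48, P[4] = 30

Only C[0] changed, to C1. In CFB, a change in C_i flips the same bit in P_i and garbles P_{i+1}. Decrypting the received ciphertext:
P[0]: E(K, E8) = 57; C1 ⊕ 57 = 96.
P[1]: E(K, C1) = 7E; B9 ⊕ 7E = C7.
P[2]: E(K, B9) = 06; D2 ⊕ 06 = D4.
P[3]: E(K, D2) = 6D; 25 ⊕ 6D = 48.
P[4]: E(K, 25) = 9A; AA ⊕ 9A = 30.
Blocks that differ from the original plaintext: P[0], P[1].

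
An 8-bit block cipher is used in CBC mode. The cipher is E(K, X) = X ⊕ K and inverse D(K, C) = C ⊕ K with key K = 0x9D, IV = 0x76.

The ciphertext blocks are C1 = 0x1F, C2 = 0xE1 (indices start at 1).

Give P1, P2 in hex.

CBC decryption: P_i = D(K, C_i) ⊕ C_{i−1}, with C_{0} = IV.
P1: D(K, 0x1F) = 0x82; 0x82 ⊕ 0x76 = 0xF4.
P2: D(K, 0xE1) = 0x7C; 0x7C ⊕ 0x1F = 0x63.

P1 = 0xF4, P2 = 0x63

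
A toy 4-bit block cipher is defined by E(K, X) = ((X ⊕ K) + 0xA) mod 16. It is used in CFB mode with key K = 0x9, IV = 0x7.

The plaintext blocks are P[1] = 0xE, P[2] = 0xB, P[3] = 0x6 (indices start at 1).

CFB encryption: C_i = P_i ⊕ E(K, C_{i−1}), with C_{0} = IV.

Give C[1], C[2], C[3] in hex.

C[1]: E(K, 0x7) = 0x8; 0xE ⊕ 0x8 = 0x6.
C[2]: E(K, 0x6) = 0x9; 0xB ⊕ 0x9 = 0x2.
C[3]: E(K, 0x2) = 0x5; 0x6 ⊕ 0x5 = 0x3.

C[1] = 0x6, C[2] = 0x2, C[3] = 0x3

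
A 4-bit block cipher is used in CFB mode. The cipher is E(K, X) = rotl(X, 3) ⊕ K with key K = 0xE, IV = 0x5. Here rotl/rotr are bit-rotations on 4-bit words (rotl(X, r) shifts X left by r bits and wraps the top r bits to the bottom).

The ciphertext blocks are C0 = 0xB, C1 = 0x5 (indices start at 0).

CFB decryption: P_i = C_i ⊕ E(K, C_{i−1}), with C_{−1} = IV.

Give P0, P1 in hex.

P0 = 0xF, P1 = 0x6

P0: E(K, 0x5) = 0x4; 0xB ⊕ 0x4 = 0xF.
P1: E(K, 0xB) = 0x3; 0x5 ⊕ 0x3 = 0x6.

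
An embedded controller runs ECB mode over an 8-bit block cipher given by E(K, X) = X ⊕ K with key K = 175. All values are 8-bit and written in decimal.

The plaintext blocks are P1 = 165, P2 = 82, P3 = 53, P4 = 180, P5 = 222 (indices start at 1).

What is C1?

C1 = 10

ECB encryption: C_i = E(K, P_i).
C1: E(K, 165) = 10.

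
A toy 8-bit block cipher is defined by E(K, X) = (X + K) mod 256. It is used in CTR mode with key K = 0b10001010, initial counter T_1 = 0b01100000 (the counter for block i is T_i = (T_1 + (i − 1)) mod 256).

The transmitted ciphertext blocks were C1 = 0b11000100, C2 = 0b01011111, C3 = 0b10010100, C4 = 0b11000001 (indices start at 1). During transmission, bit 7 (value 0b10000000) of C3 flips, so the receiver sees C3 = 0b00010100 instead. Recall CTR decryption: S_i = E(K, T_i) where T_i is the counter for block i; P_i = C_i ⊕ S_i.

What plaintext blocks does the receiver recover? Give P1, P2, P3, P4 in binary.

Only C3 changed, to 0b00010100. In CTR, a change in C_i flips the same bit in P_i only; the keystream is unaffected. Decrypting the received ciphertext:
P1: T = 0b01100000, S = E(K, T) = 0b11101010; 0b11000100 ⊕ 0b11101010 = 0b00101110.
P2: T = 0b01100001, S = E(K, T) = 0b11101011; 0b01011111 ⊕ 0b11101011 = 0b10110100.
P3: T = 0b01100010, S = E(K, T) = 0b11101100; 0b00010100 ⊕ 0b11101100 = 0b11111000.
P4: T = 0b01100011, S = E(K, T) = 0b11101101; 0b11000001 ⊕ 0b11101101 = 0b00101100.
Blocks that differ from the original plaintext: P3.

P1 = 0b00101110, P2 = 0b10110100, P3 = 0b11111000, P4 = 0b00101100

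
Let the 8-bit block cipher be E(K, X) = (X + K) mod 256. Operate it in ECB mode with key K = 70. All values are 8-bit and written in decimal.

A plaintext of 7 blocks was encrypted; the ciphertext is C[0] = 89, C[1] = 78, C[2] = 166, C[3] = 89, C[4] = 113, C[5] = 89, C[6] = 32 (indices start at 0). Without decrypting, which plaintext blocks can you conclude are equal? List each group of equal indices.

P[0] = P[3] = P[5]

ECB encrypts each block independently with the same key, so equal ciphertext blocks imply equal plaintext blocks.
C[0] = C[3] = C[5] = 89, so P[0] = P[3] = P[5].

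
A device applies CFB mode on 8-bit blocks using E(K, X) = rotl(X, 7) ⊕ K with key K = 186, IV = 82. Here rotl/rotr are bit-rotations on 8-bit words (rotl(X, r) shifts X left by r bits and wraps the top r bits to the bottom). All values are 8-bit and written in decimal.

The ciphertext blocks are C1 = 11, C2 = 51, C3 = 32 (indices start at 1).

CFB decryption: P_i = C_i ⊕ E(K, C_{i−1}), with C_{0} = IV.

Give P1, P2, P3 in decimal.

P1: E(K, 82) = 147; 11 ⊕ 147 = 152.
P2: E(K, 11) = 63; 51 ⊕ 63 = 12.
P3: E(K, 51) = 35; 32 ⊕ 35 = 3.

P1 = 152, P2 = 12, P3 = 3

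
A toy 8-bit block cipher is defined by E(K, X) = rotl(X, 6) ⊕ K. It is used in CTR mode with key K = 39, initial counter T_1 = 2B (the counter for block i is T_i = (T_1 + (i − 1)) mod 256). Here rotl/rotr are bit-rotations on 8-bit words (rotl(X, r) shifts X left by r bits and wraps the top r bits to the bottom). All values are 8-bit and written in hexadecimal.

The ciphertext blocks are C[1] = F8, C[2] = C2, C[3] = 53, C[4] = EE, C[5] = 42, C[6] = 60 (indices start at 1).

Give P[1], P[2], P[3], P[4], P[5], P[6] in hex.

P[1] = 0B, P[2] = F0, P[3] = 21, P[4] = 5C, P[5] = B0, P[6] = 55

CTR decryption: S_i = E(K, T_i) where T_i is the counter for block i; P_i = C_i ⊕ S_i.
P[1]: T = 2B, S = E(K, T) = F3; F8 ⊕ F3 = 0B.
P[2]: T = 2C, S = E(K, T) = 32; C2 ⊕ 32 = F0.
P[3]: T = 2D, S = E(K, T) = 72; 53 ⊕ 72 = 21.
P[4]: T = 2E, S = E(K, T) = B2; EE ⊕ B2 = 5C.
P[5]: T = 2F, S = E(K, T) = F2; 42 ⊕ F2 = B0.
P[6]: T = 30, S = E(K, T) = 35; 60 ⊕ 35 = 55.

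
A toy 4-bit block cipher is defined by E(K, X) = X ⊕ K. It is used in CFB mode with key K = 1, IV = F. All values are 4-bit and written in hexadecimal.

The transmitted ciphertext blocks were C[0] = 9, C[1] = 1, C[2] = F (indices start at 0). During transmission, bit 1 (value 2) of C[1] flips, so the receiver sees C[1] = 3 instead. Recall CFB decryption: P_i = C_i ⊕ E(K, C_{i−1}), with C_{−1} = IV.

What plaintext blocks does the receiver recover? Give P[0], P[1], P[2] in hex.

Only C[1] changed, to 3. In CFB, a change in C_i flips the same bit in P_i and garbles P_{i+1}. Decrypting the received ciphertext:
P[0]: E(K, F) = E; 9 ⊕ E = 7.
P[1]: E(K, 9) = 8; 3 ⊕ 8 = B.
P[2]: E(K, 3) = 2; F ⊕ 2 = D.
Blocks that differ from the original plaintext: P[1], P[2].

P[0] = 7, P[1] = B, P[2] = D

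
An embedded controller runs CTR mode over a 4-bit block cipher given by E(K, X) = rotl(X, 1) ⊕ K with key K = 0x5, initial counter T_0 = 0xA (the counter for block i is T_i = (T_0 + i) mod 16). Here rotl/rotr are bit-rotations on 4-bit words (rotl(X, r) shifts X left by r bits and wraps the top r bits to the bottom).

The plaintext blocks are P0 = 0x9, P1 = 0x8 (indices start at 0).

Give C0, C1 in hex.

CTR encryption: S_i = E(K, T_i) where T_i is the counter for block i; C_i = P_i ⊕ S_i.
C0: T = 0xA, S = E(K, T) = 0x0; 0x9 ⊕ 0x0 = 0x9.
C1: T = 0xB, S = E(K, T) = 0x2; 0x8 ⊕ 0x2 = 0xA.

C0 = 0x9, C1 = 0xA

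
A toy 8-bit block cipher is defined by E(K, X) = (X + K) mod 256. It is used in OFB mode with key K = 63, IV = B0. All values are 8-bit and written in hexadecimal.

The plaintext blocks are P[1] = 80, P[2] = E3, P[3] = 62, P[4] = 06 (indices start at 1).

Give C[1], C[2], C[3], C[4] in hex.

OFB encryption: S_i = E(K, S_{i−1}) with S_{0} = IV; C_i = P_i ⊕ S_i.
C[1]: S = E(K, B0) = 13; 80 ⊕ 13 = 93.
C[2]: S = E(K, 13) = 76; E3 ⊕ 76 = 95.
C[3]: S = E(K, 76) = D9; 62 ⊕ D9 = BB.
C[4]: S = E(K, D9) = 3C; 06 ⊕ 3C = 3A.

C[1] = 93, C[2] = 95, C[3] = BB, C[4] = 3A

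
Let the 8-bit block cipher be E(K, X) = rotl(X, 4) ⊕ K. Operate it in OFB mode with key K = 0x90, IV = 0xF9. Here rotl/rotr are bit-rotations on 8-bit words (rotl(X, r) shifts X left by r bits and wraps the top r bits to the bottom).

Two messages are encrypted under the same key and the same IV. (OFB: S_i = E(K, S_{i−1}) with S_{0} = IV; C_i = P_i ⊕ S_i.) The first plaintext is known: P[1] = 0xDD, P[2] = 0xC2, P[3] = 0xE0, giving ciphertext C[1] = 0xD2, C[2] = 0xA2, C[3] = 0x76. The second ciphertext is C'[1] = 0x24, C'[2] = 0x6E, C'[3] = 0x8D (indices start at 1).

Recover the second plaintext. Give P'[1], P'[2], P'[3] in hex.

In OFB with a reused IV, both messages share the same keystream S_i, so C_i ⊕ C'_i = P_i ⊕ P'_i and thus P'_i = P_i ⊕ C_i ⊕ C'_i.
P'[1]: 0xDD ⊕ 0xD2 ⊕ 0x24 = 0x2B.
P'[2]: 0xC2 ⊕ 0xA2 ⊕ 0x6E = 0x0E.
P'[3]: 0xE0 ⊕ 0x76 ⊕ 0x8D = 0x1B.

P'[1] = 0x2B, P'[2] = 0x0E, P'[3] = 0x1B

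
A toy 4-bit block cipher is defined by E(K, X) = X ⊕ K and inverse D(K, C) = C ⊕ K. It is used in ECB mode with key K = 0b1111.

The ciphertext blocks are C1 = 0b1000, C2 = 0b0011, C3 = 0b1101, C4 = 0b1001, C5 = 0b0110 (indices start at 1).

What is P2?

P2 = 0b1100

ECB decryption: P_i = D(K, C_i).
P2: D(K, 0b0011) = 0b1100.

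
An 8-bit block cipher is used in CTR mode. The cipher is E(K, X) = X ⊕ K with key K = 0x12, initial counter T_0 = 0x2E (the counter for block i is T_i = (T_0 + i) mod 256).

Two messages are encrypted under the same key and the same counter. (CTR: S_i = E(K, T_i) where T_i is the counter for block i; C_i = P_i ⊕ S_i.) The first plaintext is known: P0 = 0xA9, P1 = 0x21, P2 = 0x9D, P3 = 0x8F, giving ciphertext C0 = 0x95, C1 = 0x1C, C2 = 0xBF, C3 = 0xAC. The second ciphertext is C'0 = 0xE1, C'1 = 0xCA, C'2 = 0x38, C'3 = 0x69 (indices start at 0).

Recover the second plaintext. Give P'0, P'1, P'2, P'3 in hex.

P'0 = 0xDD, P'1 = 0xF7, P'2 = 0x1A, P'3 = 0x4A

In CTR with a reused counter, both messages share the same keystream S_i, so C_i ⊕ C'_i = P_i ⊕ P'_i and thus P'_i = P_i ⊕ C_i ⊕ C'_i.
P'0: 0xA9 ⊕ 0x95 ⊕ 0xE1 = 0xDD.
P'1: 0x21 ⊕ 0x1C ⊕ 0xCA = 0xF7.
P'2: 0x9D ⊕ 0xBF ⊕ 0x38 = 0x1A.
P'3: 0x8F ⊕ 0xAC ⊕ 0x69 = 0x4A.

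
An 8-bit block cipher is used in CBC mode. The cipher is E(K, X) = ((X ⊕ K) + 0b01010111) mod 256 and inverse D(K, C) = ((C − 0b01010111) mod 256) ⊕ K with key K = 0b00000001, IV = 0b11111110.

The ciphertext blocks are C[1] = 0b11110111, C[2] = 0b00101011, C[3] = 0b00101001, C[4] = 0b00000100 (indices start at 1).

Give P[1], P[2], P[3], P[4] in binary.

P[1] = 0b01011111, P[2] = 0b00100010, P[3] = 0b11111000, P[4] = 0b10000101

CBC decryption: P_i = D(K, C_i) ⊕ C_{i−1}, with C_{0} = IV.
P[1]: D(K, 0b11110111) = 0b10100001; 0b10100001 ⊕ 0b11111110 = 0b01011111.
P[2]: D(K, 0b00101011) = 0b11010101; 0b11010101 ⊕ 0b11110111 = 0b00100010.
P[3]: D(K, 0b00101001) = 0b11010011; 0b11010011 ⊕ 0b00101011 = 0b11111000.
P[4]: D(K, 0b00000100) = 0b10101100; 0b10101100 ⊕ 0b00101001 = 0b10000101.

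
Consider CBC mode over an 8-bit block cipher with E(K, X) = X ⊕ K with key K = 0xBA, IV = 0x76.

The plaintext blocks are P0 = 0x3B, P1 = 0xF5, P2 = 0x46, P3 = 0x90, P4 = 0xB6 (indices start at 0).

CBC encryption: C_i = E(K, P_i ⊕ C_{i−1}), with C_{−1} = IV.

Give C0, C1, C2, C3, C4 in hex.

C0: P0 ⊕ 0x76 = 0x4D; E(K, 0x4D) = 0xF7.
C1: P1 ⊕ 0xF7 = 0x02; E(K, 0x02) = 0xB8.
C2: P2 ⊕ 0xB8 = 0xFE; E(K, 0xFE) = 0x44.
C3: P3 ⊕ 0x44 = 0xD4; E(K, 0xD4) = 0x6E.
C4: P4 ⊕ 0x6E = 0xD8; E(K, 0xD8) = 0x62.

C0 = 0xF7, C1 = 0xB8, C2 = 0x44, C3 = 0x6E, C4 = 0x62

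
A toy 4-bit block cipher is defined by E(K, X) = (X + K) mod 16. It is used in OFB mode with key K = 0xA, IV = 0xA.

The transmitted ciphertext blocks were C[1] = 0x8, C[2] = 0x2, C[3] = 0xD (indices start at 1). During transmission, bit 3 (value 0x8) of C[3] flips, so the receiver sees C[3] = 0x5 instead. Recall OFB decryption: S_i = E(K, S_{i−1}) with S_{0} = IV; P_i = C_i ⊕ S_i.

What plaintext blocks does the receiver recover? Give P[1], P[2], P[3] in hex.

P[1] = 0xC, P[2] = 0xC, P[3] = 0xD

Only C[3] changed, to 0x5. In OFB, a change in C_i flips the same bit in P_i only; the keystream is unaffected. Decrypting the received ciphertext:
P[1]: S = E(K, 0xA) = 0x4; 0x8 ⊕ 0x4 = 0xC.
P[2]: S = E(K, 0x4) = 0xE; 0x2 ⊕ 0xE = 0xC.
P[3]: S = E(K, 0xE) = 0x8; 0x5 ⊕ 0x8 = 0xD.
Blocks that differ from the original plaintext: P[3].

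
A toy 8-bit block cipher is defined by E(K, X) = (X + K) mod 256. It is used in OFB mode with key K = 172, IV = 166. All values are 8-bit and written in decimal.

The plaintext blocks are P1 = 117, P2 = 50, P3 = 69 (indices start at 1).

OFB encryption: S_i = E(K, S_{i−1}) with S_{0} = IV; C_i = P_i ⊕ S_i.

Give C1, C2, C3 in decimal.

C1 = 39, C2 = 204, C3 = 239

C1: S = E(K, 166) = 82; 117 ⊕ 82 = 39.
C2: S = E(K, 82) = 254; 50 ⊕ 254 = 204.
C3: S = E(K, 254) = 170; 69 ⊕ 170 = 239.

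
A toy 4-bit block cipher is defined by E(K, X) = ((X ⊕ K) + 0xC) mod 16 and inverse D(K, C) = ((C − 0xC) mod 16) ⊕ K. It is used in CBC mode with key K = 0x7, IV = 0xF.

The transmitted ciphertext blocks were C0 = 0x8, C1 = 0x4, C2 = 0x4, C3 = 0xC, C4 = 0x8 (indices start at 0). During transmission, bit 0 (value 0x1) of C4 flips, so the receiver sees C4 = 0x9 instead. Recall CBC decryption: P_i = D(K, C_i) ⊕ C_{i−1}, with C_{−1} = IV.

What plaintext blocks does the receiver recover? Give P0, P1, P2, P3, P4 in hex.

Only C4 changed, to 0x9. In CBC, a change in C_i garbles P_i and flips the same bit in P_{i+1}. Decrypting the received ciphertext:
P0: D(K, 0x8) = 0xB; 0xB ⊕ 0xF = 0x4.
P1: D(K, 0x4) = 0xF; 0xF ⊕ 0x8 = 0x7.
P2: D(K, 0x4) = 0xF; 0xF ⊕ 0x4 = 0xB.
P3: D(K, 0xC) = 0x7; 0x7 ⊕ 0x4 = 0x3.
P4: D(K, 0x9) = 0xA; 0xA ⊕ 0xC = 0x6.
Blocks that differ from the original plaintext: P4.

P0 = 0x4, P1 = 0x7, P2 = 0xB, P3 = 0x3, P4 = 0x6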